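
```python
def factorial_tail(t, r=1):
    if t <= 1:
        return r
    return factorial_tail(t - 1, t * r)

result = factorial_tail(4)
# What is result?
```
Call trace:
factorial_tail(t=4, r=1)
  factorial_tail(t=3, r=4)
    factorial_tail(t=2, r=12)
      factorial_tail(t=1, r=24)
      -> return 24
    -> return 24
  -> return 24
-> return 24

Final answer: 24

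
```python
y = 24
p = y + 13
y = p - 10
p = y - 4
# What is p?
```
Trace:
  y=24
  y=24, p=37
  y=27, p=37
  y=27, p=23

Final answer: 23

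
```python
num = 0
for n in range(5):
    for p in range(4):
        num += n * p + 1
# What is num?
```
Trace:
  num=0
  num=1, n=0, p=0
  num=2, n=0, p=1
  num=3, n=0, p=2
  num=4, n=0, p=3
  num=5, n=1, p=0
  num=7, n=1, p=1
  num=10, n=1, p=2
  num=14, n=1, p=3
  num=15, n=2, p=0
  num=18, n=2, p=1
  num=23, n=2, p=2
  num=30, n=2, p=3
  num=31, n=3, p=0
  num=35, n=3, p=1
  num=42, n=3, p=2
  num=52, n=3, p=3
  num=53, n=4, p=0
  num=58, n=4, p=1
  num=67, n=4, p=2
  num=80, n=4, p=3

Final answer: 80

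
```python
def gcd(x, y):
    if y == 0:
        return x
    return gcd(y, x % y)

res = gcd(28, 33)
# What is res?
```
Call trace:
gcd(x=28, y=33)
  gcd(x=33, y=28)
    gcd(x=28, y=5)
      gcd(x=5, y=3)
        gcd(x=3, y=2)
          gcd(x=2, y=1)
            gcd(x=1, y=0)
            -> return 1
          -> return 1
        -> return 1
      -> return 1
    -> return 1
  -> return 1
-> return 1

Final answer: 1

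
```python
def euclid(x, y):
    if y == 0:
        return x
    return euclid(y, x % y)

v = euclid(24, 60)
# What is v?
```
Call trace:
euclid(x=24, y=60)
  euclid(x=60, y=24)
    euclid(x=24, y=12)
      euclid(x=12, y=0)
      -> return 12
    -> return 12
  -> return 12
-> return 12

Final answer: 12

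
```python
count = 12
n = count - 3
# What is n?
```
Trace:
  count=12
  count=12, n=9

Final answer: 9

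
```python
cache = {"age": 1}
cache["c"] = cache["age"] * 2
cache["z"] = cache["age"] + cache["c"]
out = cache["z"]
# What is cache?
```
Trace:
  cache={'age': 1}
  cache={'age': 1, 'c': 2}
  cache={'age': 1, 'c': 2, 'z': 3}
  cache={'age': 1, 'c': 2, 'z': 3}, out=3

Final answer: {'age': 1, 'c': 2, 'z': 3}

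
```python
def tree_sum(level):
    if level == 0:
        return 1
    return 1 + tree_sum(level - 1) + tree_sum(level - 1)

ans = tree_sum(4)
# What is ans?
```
Call trace (a repeated sub-call is expanded the first time; later identical calls just restate its return value):
tree_sum(level=4)
  tree_sum(level=3)
    tree_sum(level=2)
      tree_sum(level=1)
        tree_sum(level=0)
        -> return 1
        tree_sum(level=0)
        -> return 1
      -> return 3
      tree_sum(level=1) -> return 3  (same call as traced above)
    -> return 7
    tree_sum(level=2) -> return 7  (same call as traced above)
  -> return 15
  tree_sum(level=3) -> return 15  (same call as traced above)
-> return 31

Final answer: 31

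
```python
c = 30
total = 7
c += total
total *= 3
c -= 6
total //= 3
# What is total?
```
Trace:
  c=30
  c=30, total=7
  c=37, total=7
  c=37, total=21
  c=31, total=21
  c=31, total=7

Final answer: 7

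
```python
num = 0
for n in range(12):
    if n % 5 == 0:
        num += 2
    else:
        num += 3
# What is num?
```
Trace:
  num=0
  num=2, n=0
  num=5, n=1
  num=8, n=2
  num=11, n=3
  num=14, n=4
  num=16, n=5
  num=19, n=6
  num=22, n=7
  num=25, n=8
  num=28, n=9
  num=30, n=10
  num=33, n=11

Final answer: 33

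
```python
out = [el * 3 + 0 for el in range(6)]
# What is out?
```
Trace:
  el=0
  el=1
  el=2
  el=3
  el=4
  el=5
  out=[0, 3, 6, 9, 12, 15]

Final answer: [0, 3, 6, 9, 12, 15]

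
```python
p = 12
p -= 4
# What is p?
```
Trace:
  p=12
  p=8

Final answer: 8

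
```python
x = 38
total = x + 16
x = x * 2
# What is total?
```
Trace:
  x=38
  x=38, total=54
  x=76, total=54

Final answer: 54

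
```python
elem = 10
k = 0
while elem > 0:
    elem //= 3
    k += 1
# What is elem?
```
Trace:
  elem=10
  elem=10, k=0
  elem=3, k=1
  elem=1, k=2
  elem=0, k=3

Final answer: 0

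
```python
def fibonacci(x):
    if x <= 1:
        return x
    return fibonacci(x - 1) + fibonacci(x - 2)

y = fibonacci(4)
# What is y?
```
Call trace (a repeated sub-call is expanded the first time; later identical calls just restate its return value):
fibonacci(x=4)
  fibonacci(x=3)
    fibonacci(x=2)
      fibonacci(x=1)
      -> return 1
      fibonacci(x=0)
      -> return 0
    -> return 1
    fibonacci(x=1)
    -> return 1
  -> return 2
  fibonacci(x=2) -> return 1  (same call as traced above)
-> return 3

Final answer: 3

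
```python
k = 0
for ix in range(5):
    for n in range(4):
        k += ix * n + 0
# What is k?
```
Trace:
  k=0
  k=0, ix=0, n=0
  k=0, ix=0, n=1
  k=0, ix=0, n=2
  k=0, ix=0, n=3
  k=0, ix=1, n=0
  k=1, ix=1, n=1
  k=3, ix=1, n=2
  k=6, ix=1, n=3
  k=6, ix=2, n=0
  k=8, ix=2, n=1
  k=12, ix=2, n=2
  k=18, ix=2, n=3
  k=18, ix=3, n=0
  k=21, ix=3, n=1
  k=27, ix=3, n=2
  k=36, ix=3, n=3
  k=36, ix=4, n=0
  k=40, ix=4, n=1
  k=48, ix=4, n=2
  k=60, ix=4, n=3

Final answer: 60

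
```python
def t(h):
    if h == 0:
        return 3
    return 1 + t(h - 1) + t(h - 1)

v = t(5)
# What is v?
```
Call trace (a repeated sub-call is expanded the first time; later identical calls just restate its return value):
t(h=5)
  t(h=4)
    t(h=3)
      t(h=2)
        t(h=1)
          t(h=0)
          -> return 3
          t(h=0)
          -> return 3
        -> return 7
        t(h=1) -> return 7  (same call as traced above)
      -> return 15
      t(h=2) -> return 15  (same call as traced above)
    -> return 31
    t(h=3) -> return 31  (same call as traced above)
  -> return 63
  t(h=4) -> return 63  (same call as traced above)
-> return 127

Final answer: 127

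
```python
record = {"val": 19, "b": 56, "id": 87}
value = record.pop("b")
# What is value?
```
Trace:
  record={'val': 19, 'b': 56, 'id': 87}
  record={'val': 19, 'id': 87}, value=56

Final answer: 56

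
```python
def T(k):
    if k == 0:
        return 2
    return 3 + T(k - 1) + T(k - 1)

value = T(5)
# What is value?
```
Call trace (a repeated sub-call is expanded the first time; later identical calls just restate its return value):
T(k=5)
  T(k=4)
    T(k=3)
      T(k=2)
        T(k=1)
          T(k=0)
          -> return 2
          T(k=0)
          -> return 2
        -> return 7
        T(k=1) -> return 7  (same call as traced above)
      -> return 17
      T(k=2) -> return 17  (same call as traced above)
    -> return 37
    T(k=3) -> return 37  (same call as traced above)
  -> return 77
  T(k=4) -> return 77  (same call as traced above)
-> return 157

Final answer: 157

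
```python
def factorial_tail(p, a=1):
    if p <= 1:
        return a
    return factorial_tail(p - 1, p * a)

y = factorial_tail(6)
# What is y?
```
Call trace:
factorial_tail(p=6, a=1)
  factorial_tail(p=5, a=6)
    factorial_tail(p=4, a=30)
      factorial_tail(p=3, a=120)
        factorial_tail(p=2, a=360)
          factorial_tail(p=1, a=720)
          -> return 720
        -> return 720
      -> return 720
    -> return 720
  -> return 720
-> return 720

Final answer: 720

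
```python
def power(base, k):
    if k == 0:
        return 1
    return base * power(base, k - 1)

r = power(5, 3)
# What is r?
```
Call trace:
power(base=5, k=3)
  power(base=5, k=2)
    power(base=5, k=1)
      power(base=5, k=0)
      -> return 1
    -> return 5
  -> return 25
-> return 125

Final answer: 125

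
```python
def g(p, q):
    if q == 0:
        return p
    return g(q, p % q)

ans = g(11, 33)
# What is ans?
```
Call trace:
g(p=11, q=33)
  g(p=33, q=11)
    g(p=11, q=0)
    -> return 11
  -> return 11
-> return 11

Final answer: 11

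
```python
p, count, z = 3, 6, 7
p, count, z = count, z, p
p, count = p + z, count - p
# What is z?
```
Trace:
  p=3, count=6, z=7
  p=6, count=7, z=3
  p=9, count=1, z=3

Final answer: 3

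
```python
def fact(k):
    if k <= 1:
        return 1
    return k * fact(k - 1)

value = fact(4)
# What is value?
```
Call trace:
fact(k=4)
  fact(k=3)
    fact(k=2)
      fact(k=1)
      -> return 1
    -> return 2
  -> return 6
-> return 24

Final answer: 24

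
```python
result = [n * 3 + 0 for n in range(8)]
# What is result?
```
Trace:
  n=0
  n=1
  n=2
  n=3
  n=4
  n=5
  n=6
  n=7
  result=[0, 3, 6, 9, 12, 15, 18, 21]

Final answer: [0, 3, 6, 9, 12, 15, 18, 21]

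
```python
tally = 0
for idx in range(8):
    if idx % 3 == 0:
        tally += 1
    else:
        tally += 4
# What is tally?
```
Trace:
  tally=0
  tally=1, idx=0
  tally=5, idx=1
  tally=9, idx=2
  tally=10, idx=3
  tally=14, idx=4
  tally=18, idx=5
  tally=19, idx=6
  tally=23, idx=7

Final answer: 23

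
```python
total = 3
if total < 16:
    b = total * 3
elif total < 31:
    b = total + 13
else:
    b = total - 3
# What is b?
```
Trace:
  total=3
  total=3, b=9

Final answer: 9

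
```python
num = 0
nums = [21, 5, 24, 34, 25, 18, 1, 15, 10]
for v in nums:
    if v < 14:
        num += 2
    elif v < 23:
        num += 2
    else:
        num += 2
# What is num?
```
Trace:
  num=0
  num=2, v=21
  num=4, v=5
  num=6, v=24
  num=8, v=34
  num=10, v=25
  num=12, v=18
  num=14, v=1
  num=16, v=15
  num=18, v=10

Final answer: 18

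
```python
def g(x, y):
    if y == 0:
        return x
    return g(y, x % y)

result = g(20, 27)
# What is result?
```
Call trace:
g(x=20, y=27)
  g(x=27, y=20)
    g(x=20, y=7)
      g(x=7, y=6)
        g(x=6, y=1)
          g(x=1, y=0)
          -> return 1
        -> return 1
      -> return 1
    -> return 1
  -> return 1
-> return 1

Final answer: 1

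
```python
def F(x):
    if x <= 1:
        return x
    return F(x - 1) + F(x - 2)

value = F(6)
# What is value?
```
Call trace (a repeated sub-call is expanded the first time; later identical calls just restate its return value):
F(x=6)
  F(x=5)
    F(x=4)
      F(x=3)
        F(x=2)
          F(x=1)
          -> return 1
          F(x=0)
          -> return 0
        -> return 1
        F(x=1)
        -> return 1
      -> return 2
      F(x=2) -> return 1  (same call as traced above)
    -> return 3
    F(x=3) -> return 2  (same call as traced above)
  -> return 5
  F(x=4) -> return 3  (same call as traced above)
-> return 8

Final answer: 8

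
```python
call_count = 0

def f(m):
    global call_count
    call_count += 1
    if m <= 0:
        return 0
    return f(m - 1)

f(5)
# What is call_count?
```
Call trace:
f(m=5)
  f(m=4)
    f(m=3)
      f(m=2)
        f(m=1)
          f(m=0)
          -> return 0
        -> return 0
      -> return 0
    -> return 0
  -> return 0
-> return 0

call_count is incremented once per call. f is entered once for each m = 5, 4, 3, 2, 1, 0 (the m <= 0 call returns without recursing), i.e. 5 + 1 calls.
call_count = 6

Final answer: 6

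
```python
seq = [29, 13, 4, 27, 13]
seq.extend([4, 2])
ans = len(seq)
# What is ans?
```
Trace:
  seq=[29, 13, 4, 27, 13]
  seq=[29, 13, 4, 27, 13, 4, 2]
  seq=[29, 13, 4, 27, 13, 4, 2], ans=7

Final answer: 7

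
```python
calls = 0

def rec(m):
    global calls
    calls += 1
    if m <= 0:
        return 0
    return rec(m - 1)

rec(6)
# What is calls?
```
Call trace:
rec(m=6)
  rec(m=5)
    rec(m=4)
      rec(m=3)
        rec(m=2)
          rec(m=1)
            rec(m=0)
            -> return 0
          -> return 0
        -> return 0
      -> return 0
    -> return 0
  -> return 0
-> return 0

calls is incremented once per call. rec is entered once for each m = 6, 5, 4, 3, 2, 1, 0 (the m <= 0 call returns without recursing), i.e. 6 + 1 calls.
calls = 7

Final answer: 7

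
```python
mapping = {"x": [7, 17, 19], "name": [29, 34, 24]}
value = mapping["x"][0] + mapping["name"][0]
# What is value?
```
Trace:
  mapping={'x': [7, 17, 19], 'name': [29, 34, 24]}
  mapping={'x': [7, 17, 19], 'name': [29, 34, 24]}, value=36

Final answer: 36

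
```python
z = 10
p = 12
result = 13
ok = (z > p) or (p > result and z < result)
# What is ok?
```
Trace:
  z=10
  z=10, p=12
  z=10, p=12, result=13
  z=10, p=12, result=13, ok=False

Final answer: False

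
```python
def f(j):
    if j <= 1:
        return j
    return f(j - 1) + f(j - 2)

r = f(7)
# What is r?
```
Call trace (a repeated sub-call is expanded the first time; later identical calls just restate its return value):
f(j=7)
  f(j=6)
    f(j=5)
      f(j=4)
        f(j=3)
          f(j=2)
            f(j=1)
            -> return 1
            f(j=0)
            -> return 0
          -> return 1
          f(j=1)
          -> return 1
        -> return 2
        f(j=2) -> return 1  (same call as traced above)
      -> return 3
      f(j=3) -> return 2  (same call as traced above)
    -> return 5
    f(j=4) -> return 3  (same call as traced above)
  -> return 8
  f(j=5) -> return 5  (same call as traced above)
-> return 13

Final answer: 13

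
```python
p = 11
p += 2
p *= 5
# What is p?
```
Trace:
  p=11
  p=13
  p=65

Final answer: 65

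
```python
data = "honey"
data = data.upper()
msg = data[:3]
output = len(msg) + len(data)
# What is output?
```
Trace:
  data='honey'
  data='HONEY'
  data='HONEY', msg='HON'
  data='HONEY', msg='HON', output=8

Final answer: 8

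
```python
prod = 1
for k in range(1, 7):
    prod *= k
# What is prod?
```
Trace:
  prod=1
  prod=1, k=1
  prod=2, k=2
  prod=6, k=3
  prod=24, k=4
  prod=120, k=5
  prod=720, k=6

Final answer: 720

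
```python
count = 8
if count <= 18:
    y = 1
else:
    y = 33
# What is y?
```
Trace:
  count=8
  count=8, y=1

Final answer: 1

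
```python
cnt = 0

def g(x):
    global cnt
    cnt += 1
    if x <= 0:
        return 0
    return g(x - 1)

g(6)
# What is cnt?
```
Call trace:
g(x=6)
  g(x=5)
    g(x=4)
      g(x=3)
        g(x=2)
          g(x=1)
            g(x=0)
            -> return 0
          -> return 0
        -> return 0
      -> return 0
    -> return 0
  -> return 0
-> return 0

cnt is incremented once per call. g is entered once for each x = 6, 5, 4, 3, 2, 1, 0 (the x <= 0 call returns without recursing), i.e. 6 + 1 calls.
cnt = 7

Final answer: 7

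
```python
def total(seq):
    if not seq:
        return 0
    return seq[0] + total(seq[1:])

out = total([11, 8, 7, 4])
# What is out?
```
Call trace:
total(seq=[11, 8, 7, 4])
  total(seq=[8, 7, 4])
    total(seq=[7, 4])
      total(seq=[4])
        total(seq=[])
        -> return 0
      -> return 4
    -> return 11
  -> return 19
-> return 30

Final answer: 30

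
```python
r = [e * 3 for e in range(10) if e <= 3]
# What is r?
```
Trace:
  e=0
  e=1
  e=2
  e=3
  e=4
  e=5
  e=6
  e=7
  e=8
  e=9
  r=[0, 3, 6, 9]

Final answer: [0, 3, 6, 9]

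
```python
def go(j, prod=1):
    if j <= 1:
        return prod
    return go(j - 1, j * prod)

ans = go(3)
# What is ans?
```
Call trace:
go(j=3, prod=1)
  go(j=2, prod=3)
    go(j=1, prod=6)
    -> return 6
  -> return 6
-> return 6

Final answer: 6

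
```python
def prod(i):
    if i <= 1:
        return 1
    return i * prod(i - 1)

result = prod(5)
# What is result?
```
Call trace:
prod(i=5)
  prod(i=4)
    prod(i=3)
      prod(i=2)
        prod(i=1)
        -> return 1
      -> return 2
    -> return 6
  -> return 24
-> return 120

Final answer: 120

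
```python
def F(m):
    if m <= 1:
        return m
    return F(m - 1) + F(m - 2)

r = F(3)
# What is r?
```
Call trace:
F(m=3)
  F(m=2)
    F(m=1)
    -> return 1
    F(m=0)
    -> return 0
  -> return 1
  F(m=1)
  -> return 1
-> return 2

Final answer: 2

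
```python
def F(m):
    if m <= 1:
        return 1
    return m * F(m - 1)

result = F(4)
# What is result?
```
Call trace:
F(m=4)
  F(m=3)
    F(m=2)
      F(m=1)
      -> return 1
    -> return 2
  -> return 6
-> return 24

Final answer: 24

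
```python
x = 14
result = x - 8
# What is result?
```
Trace:
  x=14
  x=14, result=6

Final answer: 6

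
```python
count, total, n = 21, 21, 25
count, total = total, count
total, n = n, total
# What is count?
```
Trace:
  count=21, total=21, n=25
  count=21, total=21, n=25
  count=21, total=25, n=21

Final answer: 21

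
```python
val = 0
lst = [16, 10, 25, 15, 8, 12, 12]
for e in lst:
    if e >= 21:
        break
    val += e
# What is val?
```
Trace:
  val=0
  val=16, e=16
  val=26, e=10
  val=26, e=25

Final answer: 26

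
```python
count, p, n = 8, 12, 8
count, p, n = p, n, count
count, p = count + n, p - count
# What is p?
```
Trace:
  count=8, p=12, n=8
  count=12, p=8, n=8
  count=20, p=-4, n=8

Final answer: -4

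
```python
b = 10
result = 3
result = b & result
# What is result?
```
Trace:
  b=10
  b=10, result=3
  b=10, result=2

Final answer: 2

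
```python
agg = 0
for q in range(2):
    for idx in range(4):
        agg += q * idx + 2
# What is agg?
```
Trace:
  agg=0
  agg=2, q=0, idx=0
  agg=4, q=0, idx=1
  agg=6, q=0, idx=2
  agg=8, q=0, idx=3
  agg=10, q=1, idx=0
  agg=13, q=1, idx=1
  agg=17, q=1, idx=2
  agg=22, q=1, idx=3

Final answer: 22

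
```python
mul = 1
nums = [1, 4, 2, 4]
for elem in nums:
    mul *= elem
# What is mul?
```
Trace:
  mul=1
  mul=1, elem=1
  mul=4, elem=4
  mul=8, elem=2
  mul=32, elem=4

Final answer: 32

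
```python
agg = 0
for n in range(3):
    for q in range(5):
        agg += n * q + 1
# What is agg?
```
Trace:
  agg=0
  agg=1, n=0, q=0
  agg=2, n=0, q=1
  agg=3, n=0, q=2
  agg=4, n=0, q=3
  agg=5, n=0, q=4
  agg=6, n=1, q=0
  agg=8, n=1, q=1
  agg=11, n=1, q=2
  agg=15, n=1, q=3
  agg=20, n=1, q=4
  agg=21, n=2, q=0
  agg=24, n=2, q=1
  agg=29, n=2, q=2
  agg=36, n=2, q=3
  agg=45, n=2, q=4

Final answer: 45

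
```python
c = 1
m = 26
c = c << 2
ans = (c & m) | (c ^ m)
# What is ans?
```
Trace:
  c=1
  c=1, m=26
  c=4, m=26
  c=4, m=26, ans=30

Final answer: 30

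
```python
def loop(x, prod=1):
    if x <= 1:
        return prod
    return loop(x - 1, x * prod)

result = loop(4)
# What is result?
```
Call trace:
loop(x=4, prod=1)
  loop(x=3, prod=4)
    loop(x=2, prod=12)
      loop(x=1, prod=24)
      -> return 24
    -> return 24
  -> return 24
-> return 24

Final answer: 24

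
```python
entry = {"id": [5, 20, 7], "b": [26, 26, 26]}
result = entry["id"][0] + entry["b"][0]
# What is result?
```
Trace:
  entry={'id': [5, 20, 7], 'b': [26, 26, 26]}
  entry={'id': [5, 20, 7], 'b': [26, 26, 26]}, result=31

Final answer: 31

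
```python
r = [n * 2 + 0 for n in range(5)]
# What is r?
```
Trace:
  n=0
  n=1
  n=2
  n=3
  n=4
  r=[0, 2, 4, 6, 8]

Final answer: [0, 2, 4, 6, 8]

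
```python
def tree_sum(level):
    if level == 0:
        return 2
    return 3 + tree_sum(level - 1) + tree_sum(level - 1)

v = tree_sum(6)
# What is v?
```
Call trace (a repeated sub-call is expanded the first time; later identical calls just restate its return value):
tree_sum(level=6)
  tree_sum(level=5)
    tree_sum(level=4)
      tree_sum(level=3)
        tree_sum(level=2)
          tree_sum(level=1)
            tree_sum(level=0)
            -> return 2
            tree_sum(level=0)
            -> return 2
          -> return 7
          tree_sum(level=1) -> return 7  (same call as traced above)
        -> return 17
        tree_sum(level=2) -> return 17  (same call as traced above)
      -> return 37
      tree_sum(level=3) -> return 37  (same call as traced above)
    -> return 77
    tree_sum(level=4) -> return 77  (same call as traced above)
  -> return 157
  tree_sum(level=5) -> return 157  (same call as traced above)
-> return 317

Final answer: 317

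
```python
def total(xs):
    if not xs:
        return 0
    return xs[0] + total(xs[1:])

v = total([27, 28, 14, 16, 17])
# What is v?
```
Call trace:
total(xs=[27, 28, 14, 16, 17])
  total(xs=[28, 14, 16, 17])
    total(xs=[14, 16, 17])
      total(xs=[16, 17])
        total(xs=[17])
          total(xs=[])
          -> return 0
        -> return 17
      -> return 33
    -> return 47
  -> return 75
-> return 102

Final answer: 102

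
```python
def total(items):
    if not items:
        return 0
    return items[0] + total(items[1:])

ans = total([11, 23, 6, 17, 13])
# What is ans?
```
Call trace:
total(items=[11, 23, 6, 17, 13])
  total(items=[23, 6, 17, 13])
    total(items=[6, 17, 13])
      total(items=[17, 13])
        total(items=[13])
          total(items=[])
          -> return 0
        -> return 13
      -> return 30
    -> return 36
  -> return 59
-> return 70

Final answer: 70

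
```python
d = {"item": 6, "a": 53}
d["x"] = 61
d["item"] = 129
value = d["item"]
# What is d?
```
Trace:
  d={'item': 6, 'a': 53}
  d={'item': 6, 'a': 53, 'x': 61}
  d={'item': 129, 'a': 53, 'x': 61}
  d={'item': 129, 'a': 53, 'x': 61}, value=129

Final answer: {'item': 129, 'a': 53, 'x': 61}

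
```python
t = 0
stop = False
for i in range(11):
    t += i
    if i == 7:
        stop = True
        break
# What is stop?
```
Trace:
  t=0
  t=0, stop=False
  t=0, stop=False, i=0
  t=1, stop=False, i=1
  t=3, stop=False, i=2
  t=6, stop=False, i=3
  t=10, stop=False, i=4
  t=15, stop=False, i=5
  t=21, stop=False, i=6
  t=28, stop=True, i=7

Final answer: True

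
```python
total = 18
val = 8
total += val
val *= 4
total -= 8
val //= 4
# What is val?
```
Trace:
  total=18
  total=18, val=8
  total=26, val=8
  total=26, val=32
  total=18, val=32
  total=18, val=8

Final answer: 8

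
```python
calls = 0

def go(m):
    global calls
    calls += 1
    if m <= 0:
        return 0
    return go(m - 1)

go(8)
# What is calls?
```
Call trace:
go(m=8)
  go(m=7)
    go(m=6)
      go(m=5)
        go(m=4)
          go(m=3)
            go(m=2)
              go(m=1)
                go(m=0)
                -> return 0
              -> return 0
            -> return 0
          -> return 0
        -> return 0
      -> return 0
    -> return 0
  -> return 0
-> return 0

calls is incremented once per call. go is entered once for each m = 8, 7, 6, 5, 4, 3, 2, 1, 0 (the m <= 0 call returns without recursing), i.e. 8 + 1 calls.
calls = 9

Final answer: 9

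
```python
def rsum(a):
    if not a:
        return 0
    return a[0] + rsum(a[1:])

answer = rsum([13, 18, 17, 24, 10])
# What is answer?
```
Call trace:
rsum(a=[13, 18, 17, 24, 10])
  rsum(a=[18, 17, 24, 10])
    rsum(a=[17, 24, 10])
      rsum(a=[24, 10])
        rsum(a=[10])
          rsum(a=[])
          -> return 0
        -> return 10
      -> return 34
    -> return 51
  -> return 69
-> return 82

Final answer: 82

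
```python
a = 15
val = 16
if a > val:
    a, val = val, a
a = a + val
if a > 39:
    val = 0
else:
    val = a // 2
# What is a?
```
Trace:
  a=15
  a=15, val=16
  a=15, val=16
  a=31, val=16
  a=31, val=15

Final answer: 31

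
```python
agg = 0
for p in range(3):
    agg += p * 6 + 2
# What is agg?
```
Trace:
  agg=0
  agg=2, p=0
  agg=10, p=1
  agg=24, p=2

Final answer: 24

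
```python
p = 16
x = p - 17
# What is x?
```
Trace:
  p=16
  p=16, x=-1

Final answer: -1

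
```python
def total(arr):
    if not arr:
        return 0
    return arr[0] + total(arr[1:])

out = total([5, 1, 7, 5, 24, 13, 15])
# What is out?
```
Call trace:
total(arr=[5, 1, 7, 5, 24, 13, 15])
  total(arr=[1, 7, 5, 24, 13, 15])
    total(arr=[7, 5, 24, 13, 15])
      total(arr=[5, 24, 13, 15])
        total(arr=[24, 13, 15])
          total(arr=[13, 15])
            total(arr=[15])
              total(arr=[])
              -> return 0
            -> return 15
          -> return 28
        -> return 52
      -> return 57
    -> return 64
  -> return 65
-> return 70

Final answer: 70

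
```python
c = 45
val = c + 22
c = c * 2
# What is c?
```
Trace:
  c=45
  c=45, val=67
  c=90, val=67

Final answer: 90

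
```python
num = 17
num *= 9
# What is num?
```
Trace:
  num=17
  num=153

Final answer: 153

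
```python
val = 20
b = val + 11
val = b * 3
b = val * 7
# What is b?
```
Trace:
  val=20
  val=20, b=31
  val=93, b=31
  val=93, b=651

Final answer: 651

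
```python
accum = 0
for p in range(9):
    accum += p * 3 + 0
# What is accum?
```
Trace:
  accum=0
  accum=0, p=0
  accum=3, p=1
  accum=9, p=2
  accum=18, p=3
  accum=30, p=4
  accum=45, p=5
  accum=63, p=6
  accum=84, p=7
  accum=108, p=8

Final answer: 108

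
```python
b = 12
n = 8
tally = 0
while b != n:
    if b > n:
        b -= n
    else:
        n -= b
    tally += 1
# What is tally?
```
Trace:
  b=12
  b=12, n=8
  b=12, n=8, tally=0
  b=4, n=8, tally=1
  b=4, n=4, tally=2

Final answer: 2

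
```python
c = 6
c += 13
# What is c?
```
Trace:
  c=6
  c=19

Final answer: 19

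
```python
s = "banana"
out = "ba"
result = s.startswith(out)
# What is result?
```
Trace:
  s='banana'
  s='banana', out='ba'
  s='banana', out='ba', result=True

Final answer: True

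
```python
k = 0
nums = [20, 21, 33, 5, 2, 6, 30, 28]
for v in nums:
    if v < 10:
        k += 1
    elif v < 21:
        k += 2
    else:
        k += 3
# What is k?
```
Trace:
  k=0
  k=2, v=20
  k=5, v=21
  k=8, v=33
  k=9, v=5
  k=10, v=2
  k=11, v=6
  k=14, v=30
  k=17, v=28

Final answer: 17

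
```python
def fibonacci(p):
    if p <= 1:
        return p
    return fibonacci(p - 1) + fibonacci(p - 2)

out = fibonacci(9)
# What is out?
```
Call trace (a repeated sub-call is expanded the first time; later identical calls just restate its return value):
fibonacci(p=9)
  fibonacci(p=8)
    fibonacci(p=7)
      fibonacci(p=6)
        fibonacci(p=5)
          fibonacci(p=4)
            fibonacci(p=3)
              fibonacci(p=2)
                fibonacci(p=1)
                -> return 1
                fibonacci(p=0)
                -> return 0
              -> return 1
              fibonacci(p=1)
              -> return 1
            -> return 2
            fibonacci(p=2) -> return 1  (same call as traced above)
          -> return 3
          fibonacci(p=3) -> return 2  (same call as traced above)
        -> return 5
        fibonacci(p=4) -> return 3  (same call as traced above)
      -> return 8
      fibonacci(p=5) -> return 5  (same call as traced above)
    -> return 13
    fibonacci(p=6) -> return 8  (same call as traced above)
  -> return 21
  fibonacci(p=7) -> return 13  (same call as traced above)
-> return 34

Final answer: 34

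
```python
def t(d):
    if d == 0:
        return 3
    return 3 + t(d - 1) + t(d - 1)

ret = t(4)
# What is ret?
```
Call trace (a repeated sub-call is expanded the first time; later identical calls just restate its return value):
t(d=4)
  t(d=3)
    t(d=2)
      t(d=1)
        t(d=0)
        -> return 3
        t(d=0)
        -> return 3
      -> return 9
      t(d=1) -> return 9  (same call as traced above)
    -> return 21
    t(d=2) -> return 21  (same call as traced above)
  -> return 45
  t(d=3) -> return 45  (same call as traced above)
-> return 93

Final answer: 93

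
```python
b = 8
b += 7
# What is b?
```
Trace:
  b=8
  b=15

Final answer: 15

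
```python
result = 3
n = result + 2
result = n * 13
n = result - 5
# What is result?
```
Trace:
  result=3
  result=3, n=5
  result=65, n=5
  result=65, n=60

Final answer: 65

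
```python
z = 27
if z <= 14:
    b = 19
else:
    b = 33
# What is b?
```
Trace:
  z=27
  z=27, b=33

Final answer: 33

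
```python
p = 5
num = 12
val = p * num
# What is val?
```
Trace:
  p=5
  p=5, num=12
  p=5, num=12, val=60

Final answer: 60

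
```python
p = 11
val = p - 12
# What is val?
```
Trace:
  p=11
  p=11, val=-1

Final answer: -1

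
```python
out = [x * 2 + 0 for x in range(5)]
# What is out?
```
Trace:
  x=0
  x=1
  x=2
  x=3
  x=4
  out=[0, 2, 4, 6, 8]

Final answer: [0, 2, 4, 6, 8]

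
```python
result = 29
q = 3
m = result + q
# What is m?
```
Trace:
  result=29
  result=29, q=3
  result=29, q=3, m=32

Final answer: 32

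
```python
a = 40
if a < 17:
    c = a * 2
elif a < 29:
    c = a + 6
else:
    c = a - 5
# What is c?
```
Trace:
  a=40
  a=40, c=35

Final answer: 35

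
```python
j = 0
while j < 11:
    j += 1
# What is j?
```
Trace:
  j=0
  j=1
  j=2
  j=3
  j=4
  j=5
  j=6
  j=7
  j=8
  j=9
  j=10
  j=11

Final answer: 11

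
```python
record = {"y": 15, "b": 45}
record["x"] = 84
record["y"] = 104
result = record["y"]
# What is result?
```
Trace:
  record={'y': 15, 'b': 45}
  record={'y': 15, 'b': 45, 'x': 84}
  record={'y': 104, 'b': 45, 'x': 84}
  record={'y': 104, 'b': 45, 'x': 84}, result=104

Final answer: 104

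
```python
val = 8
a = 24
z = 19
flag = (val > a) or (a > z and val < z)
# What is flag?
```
Trace:
  val=8
  val=8, a=24
  val=8, a=24, z=19
  val=8, a=24, z=19, flag=True

Final answer: True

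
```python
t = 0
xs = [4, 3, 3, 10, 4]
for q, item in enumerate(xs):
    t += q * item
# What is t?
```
Trace:
  t=0
  t=0, q=0, item=4
  t=3, q=1, item=3
  t=9, q=2, item=3
  t=39, q=3, item=10
  t=55, q=4, item=4

Final answer: 55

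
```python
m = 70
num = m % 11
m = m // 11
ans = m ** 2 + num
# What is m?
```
Trace:
  m=70
  m=70, num=4
  m=6, num=4
  m=6, num=4, ans=40

Final answer: 6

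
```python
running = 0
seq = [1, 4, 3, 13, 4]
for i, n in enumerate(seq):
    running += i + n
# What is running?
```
Trace:
  running=0
  running=1, i=0, n=1
  running=6, i=1, n=4
  running=11, i=2, n=3
  running=27, i=3, n=13
  running=35, i=4, n=4

Final answer: 35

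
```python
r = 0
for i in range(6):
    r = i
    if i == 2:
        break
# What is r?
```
Trace:
  r=0
  r=0, i=0
  r=1, i=1
  r=2, i=2

Final answer: 2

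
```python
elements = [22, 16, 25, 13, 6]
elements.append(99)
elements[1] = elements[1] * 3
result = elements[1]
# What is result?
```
Trace:
  elements=[22, 16, 25, 13, 6]
  elements=[22, 16, 25, 13, 6, 99]
  elements=[22, 48, 25, 13, 6, 99]
  elements=[22, 48, 25, 13, 6, 99], result=48

Final answer: 48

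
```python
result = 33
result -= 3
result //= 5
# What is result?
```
Trace:
  result=33
  result=30
  result=6

Final answer: 6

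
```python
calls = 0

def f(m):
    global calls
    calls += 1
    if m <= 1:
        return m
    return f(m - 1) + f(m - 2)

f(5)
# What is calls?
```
Call trace (a repeated sub-call is expanded the first time; later identical calls just restate its return value):
f(m=5)
  f(m=4)
    f(m=3)
      f(m=2)
        f(m=1)
        -> return 1
        f(m=0)
        -> return 0
      -> return 1
      f(m=1)
      -> return 1
    -> return 2
    f(m=2) -> return 1  (same call as traced above)
  -> return 3
  f(m=3) -> return 2  (same call as traced above)
-> return 5

calls is incremented once per call, so count the calls in each subtree. Let C(m) = number of calls made by f(m).
C(0) = C(1) = 1 (base case, no recursion); C(m) = 1 + C(m - 1) + C(m - 2) otherwise.
C(2) = 1 + C(1) + C(0) = 1 + 1 + 1 = 3
C(3) = 1 + C(2) + C(1) = 1 + 3 + 1 = 5
C(4) = 1 + C(3) + C(2) = 1 + 5 + 3 = 9
C(5) = 1 + C(4) + C(3) = 1 + 9 + 5 = 15
calls = C(5) = 15

Final answer: 15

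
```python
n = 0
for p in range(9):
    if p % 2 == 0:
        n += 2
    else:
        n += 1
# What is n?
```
Trace:
  n=0
  n=2, p=0
  n=3, p=1
  n=5, p=2
  n=6, p=3
  n=8, p=4
  n=9, p=5
  n=11, p=6
  n=12, p=7
  n=14, p=8

Final answer: 14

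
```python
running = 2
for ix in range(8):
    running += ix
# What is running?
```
Trace:
  running=2
  running=2, ix=0
  running=3, ix=1
  running=5, ix=2
  running=8, ix=3
  running=12, ix=4
  running=17, ix=5
  running=23, ix=6
  running=30, ix=7

Final answer: 30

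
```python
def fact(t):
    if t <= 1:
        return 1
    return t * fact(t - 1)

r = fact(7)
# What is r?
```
Call trace:
fact(t=7)
  fact(t=6)
    fact(t=5)
      fact(t=4)
        fact(t=3)
          fact(t=2)
            fact(t=1)
            -> return 1
          -> return 2
        -> return 6
      -> return 24
    -> return 120
  -> return 720
-> return 5040

Final answer: 5040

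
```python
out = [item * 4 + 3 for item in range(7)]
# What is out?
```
Trace:
  item=0
  item=1
  item=2
  item=3
  item=4
  item=5
  item=6
  out=[3, 7, 11, 15, 19, 23, 27]

Final answer: [3, 7, 11, 15, 19, 23, 27]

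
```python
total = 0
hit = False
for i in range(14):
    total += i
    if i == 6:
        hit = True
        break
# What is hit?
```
Trace:
  total=0
  total=0, hit=False
  total=0, hit=False, i=0
  total=1, hit=False, i=1
  total=3, hit=False, i=2
  total=6, hit=False, i=3
  total=10, hit=False, i=4
  total=15, hit=False, i=5
  total=21, hit=True, i=6

Final answer: True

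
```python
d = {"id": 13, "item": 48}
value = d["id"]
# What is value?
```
Trace:
  d={'id': 13, 'item': 48}
  d={'id': 13, 'item': 48}, value=13

Final answer: 13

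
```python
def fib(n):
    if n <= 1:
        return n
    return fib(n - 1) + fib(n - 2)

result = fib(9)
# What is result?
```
Call trace (a repeated sub-call is expanded the first time; later identical calls just restate its return value):
fib(n=9)
  fib(n=8)
    fib(n=7)
      fib(n=6)
        fib(n=5)
          fib(n=4)
            fib(n=3)
              fib(n=2)
                fib(n=1)
                -> return 1
                fib(n=0)
                -> return 0
              -> return 1
              fib(n=1)
              -> return 1
            -> return 2
            fib(n=2) -> return 1  (same call as traced above)
          -> return 3
          fib(n=3) -> return 2  (same call as traced above)
        -> return 5
        fib(n=4) -> return 3  (same call as traced above)
      -> return 8
      fib(n=5) -> return 5  (same call as traced above)
    -> return 13
    fib(n=6) -> return 8  (same call as traced above)
  -> return 21
  fib(n=7) -> return 13  (same call as traced above)
-> return 34

Final answer: 34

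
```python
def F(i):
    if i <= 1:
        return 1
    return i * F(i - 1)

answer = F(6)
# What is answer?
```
Call trace:
F(i=6)
  F(i=5)
    F(i=4)
      F(i=3)
        F(i=2)
          F(i=1)
          -> return 1
        -> return 2
      -> return 6
    -> return 24
  -> return 120
-> return 720

Final answer: 720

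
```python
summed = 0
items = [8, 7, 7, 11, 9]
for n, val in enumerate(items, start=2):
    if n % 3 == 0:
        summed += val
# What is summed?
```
Trace:
  summed=0
  summed=0, n=2, val=8
  summed=7, n=3, val=7
  summed=7, n=4, val=7
  summed=7, n=5, val=11
  summed=16, n=6, val=9

Final answer: 16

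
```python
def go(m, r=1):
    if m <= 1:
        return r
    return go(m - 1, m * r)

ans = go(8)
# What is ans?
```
Call trace:
go(m=8, r=1)
  go(m=7, r=8)
    go(m=6, r=56)
      go(m=5, r=336)
        go(m=4, r=1680)
          go(m=3, r=6720)
            go(m=2, r=20160)
              go(m=1, r=40320)
              -> return 40320
            -> return 40320
          -> return 40320
        -> return 40320
      -> return 40320
    -> return 40320
  -> return 40320
-> return 40320

Final answer: 40320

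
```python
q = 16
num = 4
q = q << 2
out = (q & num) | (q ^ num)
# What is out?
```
Trace:
  q=16
  q=16, num=4
  q=64, num=4
  q=64, num=4, out=68

Final answer: 68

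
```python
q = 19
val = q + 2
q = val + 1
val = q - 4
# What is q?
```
Trace:
  q=19
  q=19, val=21
  q=22, val=21
  q=22, val=18

Final answer: 22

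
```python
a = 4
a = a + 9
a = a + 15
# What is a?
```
Trace:
  a=4
  a=13
  a=28

Final answer: 28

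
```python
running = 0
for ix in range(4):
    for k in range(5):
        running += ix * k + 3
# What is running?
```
Trace:
  running=0
  running=3, ix=0, k=0
  running=6, ix=0, k=1
  running=9, ix=0, k=2
  running=12, ix=0, k=3
  running=15, ix=0, k=4
  running=18, ix=1, k=0
  running=22, ix=1, k=1
  running=27, ix=1, k=2
  running=33, ix=1, k=3
  running=40, ix=1, k=4
  running=43, ix=2, k=0
  running=48, ix=2, k=1
  running=55, ix=2, k=2
  running=64, ix=2, k=3
  running=75, ix=2, k=4
  running=78, ix=3, k=0
  running=84, ix=3, k=1
  running=93, ix=3, k=2
  running=105, ix=3, k=3
  running=120, ix=3, k=4

Final answer: 120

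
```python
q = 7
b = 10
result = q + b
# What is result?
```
Trace:
  q=7
  q=7, b=10
  q=7, b=10, result=17

Final answer: 17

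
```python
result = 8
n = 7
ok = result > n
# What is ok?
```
Trace:
  result=8
  result=8, n=7
  result=8, n=7, ok=True

Final answer: True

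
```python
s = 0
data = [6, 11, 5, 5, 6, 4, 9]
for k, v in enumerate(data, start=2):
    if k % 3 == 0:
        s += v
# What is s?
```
Trace:
  s=0
  s=0, k=2, v=6
  s=11, k=3, v=11
  s=11, k=4, v=5
  s=11, k=5, v=5
  s=17, k=6, v=6
  s=17, k=7, v=4
  s=17, k=8, v=9

Final answer: 17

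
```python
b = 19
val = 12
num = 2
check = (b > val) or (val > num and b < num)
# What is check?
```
Trace:
  b=19
  b=19, val=12
  b=19, val=12, num=2
  b=19, val=12, num=2, check=True

Final answer: True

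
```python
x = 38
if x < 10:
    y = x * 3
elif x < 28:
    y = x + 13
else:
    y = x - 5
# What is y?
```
Trace:
  x=38
  x=38, y=33

Final answer: 33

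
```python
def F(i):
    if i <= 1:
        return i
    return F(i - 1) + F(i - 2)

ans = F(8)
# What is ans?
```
Call trace (a repeated sub-call is expanded the first time; later identical calls just restate its return value):
F(i=8)
  F(i=7)
    F(i=6)
      F(i=5)
        F(i=4)
          F(i=3)
            F(i=2)
              F(i=1)
              -> return 1
              F(i=0)
              -> return 0
            -> return 1
            F(i=1)
            -> return 1
          -> return 2
          F(i=2) -> return 1  (same call as traced above)
        -> return 3
        F(i=3) -> return 2  (same call as traced above)
      -> return 5
      F(i=4) -> return 3  (same call as traced above)
    -> return 8
    F(i=5) -> return 5  (same call as traced above)
  -> return 13
  F(i=6) -> return 8  (same call as traced above)
-> return 21

Final answer: 21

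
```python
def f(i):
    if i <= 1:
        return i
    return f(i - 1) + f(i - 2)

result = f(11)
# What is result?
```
Call trace (a repeated sub-call is expanded the first time; later identical calls just restate its return value):
f(i=11)
  f(i=10)
    f(i=9)
      f(i=8)
        f(i=7)
          f(i=6)
            f(i=5)
              f(i=4)
                f(i=3)
                  f(i=2)
                    f(i=1)
                    -> return 1
                    f(i=0)
                    -> return 0
                  -> return 1
                  f(i=1)
                  -> return 1
                -> return 2
                f(i=2) -> return 1  (same call as traced above)
              -> return 3
              f(i=3) -> return 2  (same call as traced above)
            -> return 5
            f(i=4) -> return 3  (same call as traced above)
          -> return 8
          f(i=5) -> return 5  (same call as traced above)
        -> return 13
        f(i=6) -> return 8  (same call as traced above)
      -> return 21
      f(i=7) -> return 13  (same call as traced above)
    -> return 34
    f(i=8) -> return 21  (same call as traced above)
  -> return 55
  f(i=9) -> return 34  (same call as traced above)
-> return 89

Final answer: 89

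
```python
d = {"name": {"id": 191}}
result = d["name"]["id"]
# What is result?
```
Trace:
  d={'name': {'id': 191}}
  d={'name': {'id': 191}}, result=191

Final answer: 191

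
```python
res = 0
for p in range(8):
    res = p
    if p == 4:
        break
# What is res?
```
Trace:
  res=0
  res=0, p=0
  res=1, p=1
  res=2, p=2
  res=3, p=3
  res=4, p=4

Final answer: 4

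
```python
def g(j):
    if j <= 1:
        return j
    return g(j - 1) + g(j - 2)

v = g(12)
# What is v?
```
Call trace (a repeated sub-call is expanded the first time; later identical calls just restate its return value):
g(j=12)
  g(j=11)
    g(j=10)
      g(j=9)
        g(j=8)
          g(j=7)
            g(j=6)
              g(j=5)
                g(j=4)
                  g(j=3)
                    g(j=2)
                      g(j=1)
                      -> return 1
                      g(j=0)
                      -> return 0
                    -> return 1
                    g(j=1)
                    -> return 1
                  -> return 2
                  g(j=2) -> return 1  (same call as traced above)
                -> return 3
                g(j=3) -> return 2  (same call as traced above)
              -> return 5
              g(j=4) -> return 3  (same call as traced above)
            -> return 8
            g(j=5) -> return 5  (same call as traced above)
          -> return 13
          g(j=6) -> return 8  (same call as traced above)
        -> return 21
        g(j=7) -> return 13  (same call as traced above)
      -> return 34
      g(j=8) -> return 21  (same call as traced above)
    -> return 55
    g(j=9) -> return 34  (same call as traced above)
  -> return 89
  g(j=10) -> return 55  (same call as traced above)
-> return 144

Final answer: 144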